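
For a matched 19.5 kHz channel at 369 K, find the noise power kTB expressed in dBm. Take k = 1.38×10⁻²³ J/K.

P_n = kTB = 1.38×10⁻²³ × 369 × 1.95×10⁴ = 9.93×10⁻¹⁷ W
In dBm: 10 log₁₀(9.93×10⁻¹⁷ / 10⁻³) = −130.0 dBm

−130.0 dBm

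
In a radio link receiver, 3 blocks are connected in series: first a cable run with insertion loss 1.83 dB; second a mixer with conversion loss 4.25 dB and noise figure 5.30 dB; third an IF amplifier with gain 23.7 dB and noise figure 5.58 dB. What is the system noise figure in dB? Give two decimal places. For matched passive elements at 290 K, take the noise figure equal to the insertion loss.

Convert to linear (a loss of L dB is a gain of −L dB): F_i = 10^(NF_i/10), G_i = 10^(G_i,dB/10)
  Stage 1: F_1 = 10^(1.83/10) = 1.524, G_1 = 10^(−1.83/10) = 0.6561
  Stage 2: F_2 = 10^(5.30/10) = 3.388, G_2 = 10^(−4.25/10) = 0.3758
  Stage 3: F_3 = 10^(5.58/10) = 3.614, G_3 = 10^(23.7/10) = 234.4
Friis cascade:
  F = 1.524 + (3.388 − 1)/0.6561 + (3.614 − 1)/0.2466 = 15.76
NF = 10 log₁₀(15.76) = 11.98 dB

11.98 dB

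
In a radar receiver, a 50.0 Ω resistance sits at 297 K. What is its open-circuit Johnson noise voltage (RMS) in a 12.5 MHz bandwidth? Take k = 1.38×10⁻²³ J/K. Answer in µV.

3.20 µV

V_n = √(4kTRB)
4kTRB = 4 × 1.38×10⁻²³ × 297 × 5.00×10¹ × 1.25×10⁷ = 1.02×10⁻¹¹ V²
V_n = √(1.02×10⁻¹¹) = 3.20×10⁻⁶ V = 3.20 µV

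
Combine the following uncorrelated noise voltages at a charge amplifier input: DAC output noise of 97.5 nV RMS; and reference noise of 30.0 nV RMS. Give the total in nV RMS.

Uncorrelated sources add in power (mean-square): V_tot = √(ΣV_i²)
V_tot = √[(9.75×10⁻⁸)² + (3.00×10⁻⁸)²] = 1.02×10⁻⁷ V = 102 nV

102 nV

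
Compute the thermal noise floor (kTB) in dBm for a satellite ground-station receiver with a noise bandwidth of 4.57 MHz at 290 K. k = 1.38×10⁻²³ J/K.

−107.4 dBm

P_n = kTB = 1.38×10⁻²³ × 290 × 4.57×10⁶ = 1.83×10⁻¹⁴ W
In dBm: 10 log₁₀(1.83×10⁻¹⁴ / 10⁻³) = −107.4 dBm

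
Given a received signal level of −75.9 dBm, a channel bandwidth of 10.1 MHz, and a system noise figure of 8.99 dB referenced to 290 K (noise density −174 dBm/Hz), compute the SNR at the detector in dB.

Noise floor: N = −174 + 10 log₁₀(B) + NF
10 log₁₀(1.01×10⁷) = 70.04 dB
N = −174 + 70.04 + 8.99 = −94.97 dBm
SNR = P_sig − N = −75.9 − (−94.97) = 19.07 dB → 19.1 dB

19.1 dB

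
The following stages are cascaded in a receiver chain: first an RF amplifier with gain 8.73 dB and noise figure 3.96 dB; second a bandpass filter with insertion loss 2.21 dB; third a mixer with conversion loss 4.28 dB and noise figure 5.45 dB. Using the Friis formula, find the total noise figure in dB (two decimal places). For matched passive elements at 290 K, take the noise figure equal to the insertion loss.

Convert to linear (a loss of L dB is a gain of −L dB): F_i = 10^(NF_i/10), G_i = 10^(G_i,dB/10)
  Stage 1: F_1 = 10^(3.96/10) = 2.489, G_1 = 10^(8.73/10) = 7.464
  Stage 2: F_2 = 10^(2.21/10) = 1.663, G_2 = 10^(−2.21/10) = 0.6012
  Stage 3: F_3 = 10^(5.45/10) = 3.508, G_3 = 10^(−4.28/10) = 0.3733
Friis cascade:
  F = 2.489 + (1.663 − 1)/7.464 + (3.508 − 1)/4.487 = 3.137
NF = 10 log₁₀(3.137) = 4.96 dB

4.96 dB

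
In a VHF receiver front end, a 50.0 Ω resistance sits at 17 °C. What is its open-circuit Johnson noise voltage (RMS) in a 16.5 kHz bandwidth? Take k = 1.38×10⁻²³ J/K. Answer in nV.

115 nV

T = 17 °C + 273.15 = 290.15 K
V_n = √(4kTRB)
4kTRB = 4 × 1.38×10⁻²³ × 290.15 × 5.00×10¹ × 1.65×10⁴ = 1.32×10⁻¹⁴ V²
V_n = √(1.32×10⁻¹⁴) = 1.15×10⁻⁷ V = 115 nV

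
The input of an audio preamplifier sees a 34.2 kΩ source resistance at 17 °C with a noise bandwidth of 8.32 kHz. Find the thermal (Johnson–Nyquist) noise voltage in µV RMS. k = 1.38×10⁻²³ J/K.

T = 17 °C + 273.15 = 290.15 K
V_n = √(4kTRB)
4kTRB = 4 × 1.38×10⁻²³ × 290.15 × 3.42×10⁴ × 8.32×10³ = 4.56×10⁻¹² V²
V_n = √(4.56×10⁻¹²) = 2.13×10⁻⁶ V = 2.13 µV

2.13 µV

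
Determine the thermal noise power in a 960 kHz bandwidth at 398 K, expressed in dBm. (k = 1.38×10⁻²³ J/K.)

P_n = kTB = 1.38×10⁻²³ × 398 × 9.60×10⁵ = 5.27×10⁻¹⁵ W
In dBm: 10 log₁₀(5.27×10⁻¹⁵ / 10⁻³) = −112.8 dBm

−112.8 dBm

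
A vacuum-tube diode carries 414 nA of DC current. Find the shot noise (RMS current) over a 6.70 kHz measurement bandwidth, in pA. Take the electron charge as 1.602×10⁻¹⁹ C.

I_n = √(2qI·B)
2qI·B = 2 × 1.602×10⁻¹⁹ × 4.14×10⁻⁷ × 6.70×10³ = 8.89×10⁻²² A²
I_n = √(8.89×10⁻²²) = 2.98×10⁻¹¹ A = 29.8 pA

29.8 pA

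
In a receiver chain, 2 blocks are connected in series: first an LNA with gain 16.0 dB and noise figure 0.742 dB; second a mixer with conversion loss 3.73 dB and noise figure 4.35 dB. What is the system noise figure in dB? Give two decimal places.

0.90 dB

Convert to linear (a loss of L dB is a gain of −L dB): F_i = 10^(NF_i/10), G_i = 10^(G_i,dB/10)
  Stage 1: F_1 = 10^(0.742/10) = 1.186, G_1 = 10^(16.0/10) = 39.81
  Stage 2: F_2 = 10^(4.35/10) = 2.723, G_2 = 10^(−3.73/10) = 0.4236
Friis cascade:
  F = 1.186 + (2.723 − 1)/39.81 = 1.230
NF = 10 log₁₀(1.230) = 0.90 dB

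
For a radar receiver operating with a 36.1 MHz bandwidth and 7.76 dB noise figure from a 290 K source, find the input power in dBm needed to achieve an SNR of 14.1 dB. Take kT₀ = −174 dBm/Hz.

Sensitivity = −174 + 10 log₁₀(B) + NF + SNR_min
= −174 + 75.58 + 7.76 + 14.1
= −76.56 dBm → −76.6 dBm

−76.6 dBm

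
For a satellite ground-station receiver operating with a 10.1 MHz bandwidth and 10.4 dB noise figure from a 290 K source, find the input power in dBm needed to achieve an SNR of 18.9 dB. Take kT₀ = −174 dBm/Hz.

−74.7 dBm

Sensitivity = −174 + 10 log₁₀(B) + NF + SNR_min
= −174 + 70.04 + 10.4 + 18.9
= −74.66 dBm → −74.7 dBm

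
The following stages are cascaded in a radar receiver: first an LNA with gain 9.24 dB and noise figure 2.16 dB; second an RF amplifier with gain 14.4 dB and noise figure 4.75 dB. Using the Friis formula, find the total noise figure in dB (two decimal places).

Convert to linear (a loss of L dB is a gain of −L dB): F_i = 10^(NF_i/10), G_i = 10^(G_i,dB/10)
  Stage 1: F_1 = 10^(2.16/10) = 1.644, G_1 = 10^(9.24/10) = 8.395
  Stage 2: F_2 = 10^(4.75/10) = 2.985, G_2 = 10^(14.4/10) = 27.54
Friis cascade:
  F = 1.644 + (2.985 − 1)/8.395 = 1.881
NF = 10 log₁₀(1.881) = 2.74 dB

2.74 dB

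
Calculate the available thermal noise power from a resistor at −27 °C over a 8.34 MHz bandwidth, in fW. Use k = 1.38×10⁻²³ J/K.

28.3 fW

T = −27 °C + 273.15 = 246.15 K
P_n = kTB = 1.38×10⁻²³ × 246.15 × 8.34×10⁶ = 2.83×10⁻¹⁴ W = 28.3 fW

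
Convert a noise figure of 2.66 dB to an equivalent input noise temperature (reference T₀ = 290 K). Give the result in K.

F = 10^(2.66/10) = 1.84502
T_e = (F − 1)·T₀ = (1.84502 − 1) × 290 = 245 K

245 K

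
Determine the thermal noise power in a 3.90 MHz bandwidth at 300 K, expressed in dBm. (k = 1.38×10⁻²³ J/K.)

−107.9 dBm

P_n = kTB = 1.38×10⁻²³ × 300 × 3.90×10⁶ = 1.61×10⁻¹⁴ W
In dBm: 10 log₁₀(1.61×10⁻¹⁴ / 10⁻³) = −107.9 dBm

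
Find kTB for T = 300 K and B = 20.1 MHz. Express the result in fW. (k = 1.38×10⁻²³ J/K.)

P_n = kTB = 1.38×10⁻²³ × 300 × 2.01×10⁷ = 8.32×10⁻¹⁴ W = 83.2 fW

83.2 fW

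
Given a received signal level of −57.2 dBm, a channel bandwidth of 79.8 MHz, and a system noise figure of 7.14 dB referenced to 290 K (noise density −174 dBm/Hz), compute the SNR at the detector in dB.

30.6 dB

Noise floor: N = −174 + 10 log₁₀(B) + NF
10 log₁₀(7.98×10⁷) = 79.02 dB
N = −174 + 79.02 + 7.14 = −87.84 dBm
SNR = P_sig − N = −57.2 − (−87.84) = 30.64 dB → 30.6 dB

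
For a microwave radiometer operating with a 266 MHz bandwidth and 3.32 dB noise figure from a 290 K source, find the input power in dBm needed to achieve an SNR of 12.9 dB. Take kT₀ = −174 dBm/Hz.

Sensitivity = −174 + 10 log₁₀(B) + NF + SNR_min
= −174 + 84.25 + 3.32 + 12.9
= −73.53 dBm → −73.5 dBm

−73.5 dBm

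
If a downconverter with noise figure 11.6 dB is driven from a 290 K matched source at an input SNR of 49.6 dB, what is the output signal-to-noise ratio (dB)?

38.0 dB

By definition F = SNR_in/SNR_out, so in dB: SNR_out = SNR_in − NF
SNR_out = 49.6 − 11.6 = 38.0 dB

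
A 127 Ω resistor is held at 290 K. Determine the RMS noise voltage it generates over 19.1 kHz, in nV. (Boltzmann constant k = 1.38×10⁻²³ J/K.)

V_n = √(4kTRB)
4kTRB = 4 × 1.38×10⁻²³ × 290 × 1.27×10² × 1.91×10⁴ = 3.88×10⁻¹⁴ V²
V_n = √(3.88×10⁻¹⁴) = 1.97×10⁻⁷ V = 197 nV

197 nV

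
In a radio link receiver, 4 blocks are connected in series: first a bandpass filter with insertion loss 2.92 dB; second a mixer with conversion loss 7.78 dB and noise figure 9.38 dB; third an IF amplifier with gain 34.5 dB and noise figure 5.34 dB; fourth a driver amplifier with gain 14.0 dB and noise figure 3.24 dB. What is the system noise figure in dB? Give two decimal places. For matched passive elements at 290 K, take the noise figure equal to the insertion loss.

16.57 dB

Convert to linear (a loss of L dB is a gain of −L dB): F_i = 10^(NF_i/10), G_i = 10^(G_i,dB/10)
  Stage 1: F_1 = 10^(2.92/10) = 1.959, G_1 = 10^(−2.92/10) = 0.5105
  Stage 2: F_2 = 10^(9.38/10) = 8.670, G_2 = 10^(−7.78/10) = 0.1667
  Stage 3: F_3 = 10^(5.34/10) = 3.420, G_3 = 10^(34.5/10) = 2818
  Stage 4: F_4 = 10^(3.24/10) = 2.109, G_4 = 10^(14.0/10) = 25.12
Friis cascade:
  F = 1.959 + (8.670 − 1)/0.5105 + (3.420 − 1)/0.08511 + (2.109 − 1)/239.9 = 45.42
NF = 10 log₁₀(45.42) = 16.57 dB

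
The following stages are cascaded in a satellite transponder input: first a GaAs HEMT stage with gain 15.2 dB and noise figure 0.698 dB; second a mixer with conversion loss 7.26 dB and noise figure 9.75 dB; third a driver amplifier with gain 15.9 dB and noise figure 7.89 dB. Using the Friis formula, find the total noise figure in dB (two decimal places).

3.54 dB

Convert to linear (a loss of L dB is a gain of −L dB): F_i = 10^(NF_i/10), G_i = 10^(G_i,dB/10)
  Stage 1: F_1 = 10^(0.698/10) = 1.174, G_1 = 10^(15.2/10) = 33.11
  Stage 2: F_2 = 10^(9.75/10) = 9.441, G_2 = 10^(−7.26/10) = 0.1879
  Stage 3: F_3 = 10^(7.89/10) = 6.152, G_3 = 10^(15.9/10) = 38.90
Friis cascade:
  F = 1.174 + (9.441 − 1)/33.11 + (6.152 − 1)/6.223 = 2.257
NF = 10 log₁₀(2.257) = 3.54 dB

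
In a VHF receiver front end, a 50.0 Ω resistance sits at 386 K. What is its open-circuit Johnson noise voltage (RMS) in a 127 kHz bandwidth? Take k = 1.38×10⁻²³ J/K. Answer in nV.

V_n = √(4kTRB)
4kTRB = 4 × 1.38×10⁻²³ × 386 × 5.00×10¹ × 1.27×10⁵ = 1.35×10⁻¹³ V²
V_n = √(1.35×10⁻¹³) = 3.68×10⁻⁷ V = 368 nV

368 nV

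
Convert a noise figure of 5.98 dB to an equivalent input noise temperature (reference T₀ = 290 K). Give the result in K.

F = 10^(5.98/10) = 3.96278
T_e = (F − 1)·T₀ = (3.96278 − 1) × 290 = 859 K

859 K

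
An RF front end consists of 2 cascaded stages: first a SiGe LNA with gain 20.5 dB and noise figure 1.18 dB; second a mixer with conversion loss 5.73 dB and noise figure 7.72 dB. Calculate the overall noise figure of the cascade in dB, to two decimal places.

1.32 dB

Convert to linear (a loss of L dB is a gain of −L dB): F_i = 10^(NF_i/10), G_i = 10^(G_i,dB/10)
  Stage 1: F_1 = 10^(1.18/10) = 1.312, G_1 = 10^(20.5/10) = 112.2
  Stage 2: F_2 = 10^(7.72/10) = 5.916, G_2 = 10^(−5.73/10) = 0.2673
Friis cascade:
  F = 1.312 + (5.916 − 1)/112.2 = 1.356
NF = 10 log₁₀(1.356) = 1.32 dB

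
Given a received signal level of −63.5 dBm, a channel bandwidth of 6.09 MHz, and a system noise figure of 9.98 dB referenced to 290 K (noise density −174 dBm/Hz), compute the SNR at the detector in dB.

32.7 dB

Noise floor: N = −174 + 10 log₁₀(B) + NF
10 log₁₀(6.09×10⁶) = 67.85 dB
N = −174 + 67.85 + 9.98 = −96.17 dBm
SNR = P_sig − N = −63.5 − (−96.17) = 32.67 dB → 32.7 dB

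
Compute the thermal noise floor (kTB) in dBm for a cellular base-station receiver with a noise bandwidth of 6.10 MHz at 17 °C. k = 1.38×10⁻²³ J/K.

T = 17 °C + 273.15 = 290.15 K
P_n = kTB = 1.38×10⁻²³ × 290.15 × 6.10×10⁶ = 2.44×10⁻¹⁴ W
In dBm: 10 log₁₀(2.44×10⁻¹⁴ / 10⁻³) = −106.1 dBm

−106.1 dBm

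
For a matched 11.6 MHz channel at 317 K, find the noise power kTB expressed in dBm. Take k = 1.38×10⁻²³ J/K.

−102.9 dBm

P_n = kTB = 1.38×10⁻²³ × 317 × 1.16×10⁷ = 5.07×10⁻¹⁴ W
In dBm: 10 log₁₀(5.07×10⁻¹⁴ / 10⁻³) = −102.9 dBm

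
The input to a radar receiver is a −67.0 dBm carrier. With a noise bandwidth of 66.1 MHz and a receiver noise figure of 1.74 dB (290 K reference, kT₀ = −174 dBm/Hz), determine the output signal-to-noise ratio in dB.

27.1 dB

Noise floor: N = −174 + 10 log₁₀(B) + NF
10 log₁₀(6.61×10⁷) = 78.2 dB
N = −174 + 78.2 + 1.74 = −94.06 dBm
SNR = P_sig − N = −67.0 − (−94.06) = 27.06 dB → 27.1 dB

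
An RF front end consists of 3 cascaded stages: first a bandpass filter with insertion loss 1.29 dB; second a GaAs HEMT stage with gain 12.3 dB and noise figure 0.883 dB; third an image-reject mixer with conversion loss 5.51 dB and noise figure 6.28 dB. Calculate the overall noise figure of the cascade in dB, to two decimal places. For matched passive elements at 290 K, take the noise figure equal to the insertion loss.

Convert to linear (a loss of L dB is a gain of −L dB): F_i = 10^(NF_i/10), G_i = 10^(G_i,dB/10)
  Stage 1: F_1 = 10^(1.29/10) = 1.346, G_1 = 10^(−1.29/10) = 0.7430
  Stage 2: F_2 = 10^(0.883/10) = 1.225, G_2 = 10^(12.3/10) = 16.98
  Stage 3: F_3 = 10^(6.28/10) = 4.246, G_3 = 10^(−5.51/10) = 0.2812
Friis cascade:
  F = 1.346 + (1.225 − 1)/0.7430 + (4.246 − 1)/12.62 = 1.907
NF = 10 log₁₀(1.907) = 2.80 dB

2.80 dB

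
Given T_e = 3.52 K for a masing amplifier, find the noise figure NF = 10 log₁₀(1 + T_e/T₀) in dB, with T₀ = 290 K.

F = 1 + T_e/T₀ = 1 + 3.52/290 = 1.01214
NF = 10 log₁₀(1.01214) = 0.052 dB

0.052 dB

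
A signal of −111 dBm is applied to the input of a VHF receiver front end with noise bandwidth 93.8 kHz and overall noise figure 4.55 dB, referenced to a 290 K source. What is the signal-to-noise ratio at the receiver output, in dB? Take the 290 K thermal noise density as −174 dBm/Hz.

Noise floor: N = −174 + 10 log₁₀(B) + NF
10 log₁₀(9.38×10⁴) = 49.72 dB
N = −174 + 49.72 + 4.55 = −119.73 dBm
SNR = P_sig − N = −111 − (−119.73) = 8.73 dB → 8.7 dB

8.7 dB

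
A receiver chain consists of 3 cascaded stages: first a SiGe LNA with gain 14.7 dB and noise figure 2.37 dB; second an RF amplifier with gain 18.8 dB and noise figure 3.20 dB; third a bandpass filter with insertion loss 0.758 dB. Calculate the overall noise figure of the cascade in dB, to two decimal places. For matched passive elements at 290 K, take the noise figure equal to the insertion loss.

Convert to linear (a loss of L dB is a gain of −L dB): F_i = 10^(NF_i/10), G_i = 10^(G_i,dB/10)
  Stage 1: F_1 = 10^(2.37/10) = 1.726, G_1 = 10^(14.7/10) = 29.51
  Stage 2: F_2 = 10^(3.20/10) = 2.089, G_2 = 10^(18.8/10) = 75.86
  Stage 3: F_3 = 10^(0.758/10) = 1.191, G_3 = 10^(−0.758/10) = 0.8398
Friis cascade:
  F = 1.726 + (2.089 − 1)/29.51 + (1.191 − 1)/2239 = 1.763
NF = 10 log₁₀(1.763) = 2.46 dB

2.46 dB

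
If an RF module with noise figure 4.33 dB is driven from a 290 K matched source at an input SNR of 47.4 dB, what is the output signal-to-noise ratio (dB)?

By definition F = SNR_in/SNR_out, so in dB: SNR_out = SNR_in − NF
SNR_out = 47.4 − 4.33 = 43.07 dB

43.07 dB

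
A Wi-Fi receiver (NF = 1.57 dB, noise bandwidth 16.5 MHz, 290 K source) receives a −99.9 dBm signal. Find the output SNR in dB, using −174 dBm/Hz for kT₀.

0.4 dB

Noise floor: N = −174 + 10 log₁₀(B) + NF
10 log₁₀(1.65×10⁷) = 72.17 dB
N = −174 + 72.17 + 1.57 = −100.26 dBm
SNR = P_sig − N = −99.9 − (−100.26) = 0.36 dB → 0.4 dB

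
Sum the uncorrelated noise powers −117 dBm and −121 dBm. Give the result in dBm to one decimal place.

−115.5 dBm

Convert to linear, add, convert back:
P₁ = 2.00×10⁻¹⁵ W, P₂ = 7.94×10⁻¹⁶ W
P_tot = 2.79×10⁻¹⁵ W → 10 log₁₀(P_tot / 10⁻³) = −115.5 dBm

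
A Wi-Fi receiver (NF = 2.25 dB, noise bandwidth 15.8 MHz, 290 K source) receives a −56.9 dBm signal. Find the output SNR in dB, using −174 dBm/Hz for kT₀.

42.9 dB

Noise floor: N = −174 + 10 log₁₀(B) + NF
10 log₁₀(1.58×10⁷) = 71.99 dB
N = −174 + 71.99 + 2.25 = −99.76 dBm
SNR = P_sig − N = −56.9 − (−99.76) = 42.86 dB → 42.9 dB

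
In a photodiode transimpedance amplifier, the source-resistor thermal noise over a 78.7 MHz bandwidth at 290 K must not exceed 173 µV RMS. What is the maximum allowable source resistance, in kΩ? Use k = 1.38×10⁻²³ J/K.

23.8 kΩ

Johnson–Nyquist: V_n = √(4kTRB) ⇒ R = V_n² / (4kTB)
4kTB = 4 × 1.38×10⁻²³ × 290 × 7.87×10⁷ = 1.26×10⁻¹²
R = (1.73×10⁻⁴)² / 1.26×10⁻¹² = 2.38×10⁴ Ω = 23.8 kΩ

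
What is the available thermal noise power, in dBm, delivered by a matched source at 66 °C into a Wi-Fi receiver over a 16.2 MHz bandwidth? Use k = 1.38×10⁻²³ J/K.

−101.2 dBm

T = 66 °C + 273.15 = 339.15 K
P_n = kTB = 1.38×10⁻²³ × 339.15 × 1.62×10⁷ = 7.58×10⁻¹⁴ W
In dBm: 10 log₁₀(7.58×10⁻¹⁴ / 10⁻³) = −101.2 dBm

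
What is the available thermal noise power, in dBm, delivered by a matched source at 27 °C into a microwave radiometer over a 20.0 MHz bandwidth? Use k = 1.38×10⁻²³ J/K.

−100.8 dBm

T = 27 °C + 273.15 = 300.15 K
P_n = kTB = 1.38×10⁻²³ × 300.15 × 2.00×10⁷ = 8.28×10⁻¹⁴ W
In dBm: 10 log₁₀(8.28×10⁻¹⁴ / 10⁻³) = −100.8 dBm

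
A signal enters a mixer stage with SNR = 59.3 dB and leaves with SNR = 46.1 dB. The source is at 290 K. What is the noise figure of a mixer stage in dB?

13.2 dB

NF (dB) = SNR_in(dB) − SNR_out(dB) when the source is at T₀
NF = 59.3 − 46.1 = 13.2 dB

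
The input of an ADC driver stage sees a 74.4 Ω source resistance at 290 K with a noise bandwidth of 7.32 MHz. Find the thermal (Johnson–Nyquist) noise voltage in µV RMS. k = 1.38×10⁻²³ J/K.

V_n = √(4kTRB)
4kTRB = 4 × 1.38×10⁻²³ × 290 × 7.44×10¹ × 7.32×10⁶ = 8.72×10⁻¹² V²
V_n = √(8.72×10⁻¹²) = 2.95×10⁻⁶ V = 2.95 µV

2.95 µV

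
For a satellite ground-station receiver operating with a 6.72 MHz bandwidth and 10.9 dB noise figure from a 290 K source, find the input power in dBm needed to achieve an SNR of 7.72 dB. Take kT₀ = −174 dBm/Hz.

−87.1 dBm

Sensitivity = −174 + 10 log₁₀(B) + NF + SNR_min
= −174 + 68.27 + 10.9 + 7.72
= −87.11 dBm → −87.1 dBm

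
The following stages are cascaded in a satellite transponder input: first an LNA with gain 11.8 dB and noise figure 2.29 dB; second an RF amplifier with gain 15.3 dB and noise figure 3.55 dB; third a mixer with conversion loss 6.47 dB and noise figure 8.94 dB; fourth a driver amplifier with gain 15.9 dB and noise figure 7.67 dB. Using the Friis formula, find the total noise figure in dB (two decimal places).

Convert to linear (a loss of L dB is a gain of −L dB): F_i = 10^(NF_i/10), G_i = 10^(G_i,dB/10)
  Stage 1: F_1 = 10^(2.29/10) = 1.694, G_1 = 10^(11.8/10) = 15.14
  Stage 2: F_2 = 10^(3.55/10) = 2.265, G_2 = 10^(15.3/10) = 33.88
  Stage 3: F_3 = 10^(8.94/10) = 7.834, G_3 = 10^(−6.47/10) = 0.2254
  Stage 4: F_4 = 10^(7.67/10) = 5.848, G_4 = 10^(15.9/10) = 38.90
Friis cascade:
  F = 1.694 + (2.265 − 1)/15.14 + (7.834 − 1)/512.9 + (5.848 − 1)/115.6 = 1.833
NF = 10 log₁₀(1.833) = 2.63 dB

2.63 dB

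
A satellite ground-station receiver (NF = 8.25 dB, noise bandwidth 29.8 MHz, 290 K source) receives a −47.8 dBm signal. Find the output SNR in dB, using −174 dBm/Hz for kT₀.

Noise floor: N = −174 + 10 log₁₀(B) + NF
10 log₁₀(2.98×10⁷) = 74.74 dB
N = −174 + 74.74 + 8.25 = −91.01 dBm
SNR = P_sig − N = −47.8 − (−91.01) = 43.21 dB → 43.2 dB

43.2 dB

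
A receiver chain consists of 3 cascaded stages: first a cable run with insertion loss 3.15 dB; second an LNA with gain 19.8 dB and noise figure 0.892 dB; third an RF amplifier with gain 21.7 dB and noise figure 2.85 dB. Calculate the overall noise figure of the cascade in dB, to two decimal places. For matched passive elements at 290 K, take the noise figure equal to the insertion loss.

Convert to linear (a loss of L dB is a gain of −L dB): F_i = 10^(NF_i/10), G_i = 10^(G_i,dB/10)
  Stage 1: F_1 = 10^(3.15/10) = 2.065, G_1 = 10^(−3.15/10) = 0.4842
  Stage 2: F_2 = 10^(0.892/10) = 1.228, G_2 = 10^(19.8/10) = 95.50
  Stage 3: F_3 = 10^(2.85/10) = 1.928, G_3 = 10^(21.7/10) = 147.9
Friis cascade:
  F = 2.065 + (1.228 − 1)/0.4842 + (1.928 − 1)/46.24 = 2.556
NF = 10 log₁₀(2.556) = 4.08 dB

4.08 dB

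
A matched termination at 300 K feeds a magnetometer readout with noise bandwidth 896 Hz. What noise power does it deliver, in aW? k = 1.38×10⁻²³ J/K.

3.71 aW

P_n = kTB = 1.38×10⁻²³ × 300 × 8.96×10² = 3.71×10⁻¹⁸ W = 3.71 aW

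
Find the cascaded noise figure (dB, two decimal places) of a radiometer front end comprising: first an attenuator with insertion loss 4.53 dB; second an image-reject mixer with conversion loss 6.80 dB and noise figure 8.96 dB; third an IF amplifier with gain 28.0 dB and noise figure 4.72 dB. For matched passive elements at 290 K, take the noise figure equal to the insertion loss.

16.90 dB

Convert to linear (a loss of L dB is a gain of −L dB): F_i = 10^(NF_i/10), G_i = 10^(G_i,dB/10)
  Stage 1: F_1 = 10^(4.53/10) = 2.838, G_1 = 10^(−4.53/10) = 0.3524
  Stage 2: F_2 = 10^(8.96/10) = 7.870, G_2 = 10^(−6.80/10) = 0.2089
  Stage 3: F_3 = 10^(4.72/10) = 2.965, G_3 = 10^(28.0/10) = 631.0
Friis cascade:
  F = 2.838 + (7.870 − 1)/0.3524 + (2.965 − 1)/0.07362 = 49.02
NF = 10 log₁₀(49.02) = 16.90 dB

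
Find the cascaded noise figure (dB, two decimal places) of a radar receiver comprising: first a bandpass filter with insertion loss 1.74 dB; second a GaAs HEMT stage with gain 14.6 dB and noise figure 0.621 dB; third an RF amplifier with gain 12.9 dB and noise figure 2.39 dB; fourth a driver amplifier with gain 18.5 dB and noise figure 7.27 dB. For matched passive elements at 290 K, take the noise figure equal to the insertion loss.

2.48 dB

Convert to linear (a loss of L dB is a gain of −L dB): F_i = 10^(NF_i/10), G_i = 10^(G_i,dB/10)
  Stage 1: F_1 = 10^(1.74/10) = 1.493, G_1 = 10^(−1.74/10) = 0.6699
  Stage 2: F_2 = 10^(0.621/10) = 1.154, G_2 = 10^(14.6/10) = 28.84
  Stage 3: F_3 = 10^(2.39/10) = 1.734, G_3 = 10^(12.9/10) = 19.50
  Stage 4: F_4 = 10^(7.27/10) = 5.333, G_4 = 10^(18.5/10) = 70.79
Friis cascade:
  F = 1.493 + (1.154 − 1)/0.6699 + (1.734 − 1)/19.32 + (5.333 − 1)/376.7 = 1.772
NF = 10 log₁₀(1.772) = 2.48 dB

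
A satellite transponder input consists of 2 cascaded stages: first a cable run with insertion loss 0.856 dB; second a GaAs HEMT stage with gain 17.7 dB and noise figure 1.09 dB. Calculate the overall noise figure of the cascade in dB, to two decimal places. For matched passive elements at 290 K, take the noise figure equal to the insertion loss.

1.95 dB

Convert to linear (a loss of L dB is a gain of −L dB): F_i = 10^(NF_i/10), G_i = 10^(G_i,dB/10)
  Stage 1: F_1 = 10^(0.856/10) = 1.218, G_1 = 10^(−0.856/10) = 0.8211
  Stage 2: F_2 = 10^(1.09/10) = 1.285, G_2 = 10^(17.7/10) = 58.88
Friis cascade:
  F = 1.218 + (1.285 − 1)/0.8211 = 1.565
NF = 10 log₁₀(1.565) = 1.95 dB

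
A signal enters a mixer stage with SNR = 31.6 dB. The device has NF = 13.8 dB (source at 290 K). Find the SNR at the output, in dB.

17.8 dB

By definition F = SNR_in/SNR_out, so in dB: SNR_out = SNR_in − NF
SNR_out = 31.6 − 13.8 = 17.8 dB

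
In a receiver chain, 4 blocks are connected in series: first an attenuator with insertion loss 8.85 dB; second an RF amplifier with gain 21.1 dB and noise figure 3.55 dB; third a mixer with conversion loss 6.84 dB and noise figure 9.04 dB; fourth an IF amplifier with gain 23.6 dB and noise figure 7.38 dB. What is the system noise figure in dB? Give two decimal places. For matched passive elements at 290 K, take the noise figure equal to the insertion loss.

Convert to linear (a loss of L dB is a gain of −L dB): F_i = 10^(NF_i/10), G_i = 10^(G_i,dB/10)
  Stage 1: F_1 = 10^(8.85/10) = 7.674, G_1 = 10^(−8.85/10) = 0.1303
  Stage 2: F_2 = 10^(3.55/10) = 2.265, G_2 = 10^(21.1/10) = 128.8
  Stage 3: F_3 = 10^(9.04/10) = 8.017, G_3 = 10^(−6.84/10) = 0.2070
  Stage 4: F_4 = 10^(7.38/10) = 5.470, G_4 = 10^(23.6/10) = 229.1
Friis cascade:
  F = 7.674 + (2.265 − 1)/0.1303 + (8.017 − 1)/16.79 + (5.470 − 1)/3.475 = 19.08
NF = 10 log₁₀(19.08) = 12.81 dB

12.81 dB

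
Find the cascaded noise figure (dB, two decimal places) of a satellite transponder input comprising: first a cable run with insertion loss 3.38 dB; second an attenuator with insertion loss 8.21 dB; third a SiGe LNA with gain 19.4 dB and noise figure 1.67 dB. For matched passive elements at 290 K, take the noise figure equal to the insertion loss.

13.26 dB

Convert to linear (a loss of L dB is a gain of −L dB): F_i = 10^(NF_i/10), G_i = 10^(G_i,dB/10)
  Stage 1: F_1 = 10^(3.38/10) = 2.178, G_1 = 10^(−3.38/10) = 0.4592
  Stage 2: F_2 = 10^(8.21/10) = 6.622, G_2 = 10^(−8.21/10) = 0.1510
  Stage 3: F_3 = 10^(1.67/10) = 1.469, G_3 = 10^(19.4/10) = 87.10
Friis cascade:
  F = 2.178 + (6.622 − 1)/0.4592 + (1.469 − 1)/0.06934 = 21.18
NF = 10 log₁₀(21.18) = 13.26 dB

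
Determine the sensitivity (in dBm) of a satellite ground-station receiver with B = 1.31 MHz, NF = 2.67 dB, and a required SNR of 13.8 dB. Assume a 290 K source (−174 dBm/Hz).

−96.4 dBm

Sensitivity = −174 + 10 log₁₀(B) + NF + SNR_min
= −174 + 61.17 + 2.67 + 13.8
= −96.36 dBm → −96.4 dBm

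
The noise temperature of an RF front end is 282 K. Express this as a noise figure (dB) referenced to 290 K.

F = 1 + T_e/T₀ = 1 + 282/290 = 1.97241
NF = 10 log₁₀(1.97241) = 2.95 dB

2.95 dB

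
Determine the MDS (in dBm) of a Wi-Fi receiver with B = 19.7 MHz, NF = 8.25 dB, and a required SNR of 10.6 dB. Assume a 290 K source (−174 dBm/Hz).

Sensitivity = −174 + 10 log₁₀(B) + NF + SNR_min
= −174 + 72.94 + 8.25 + 10.6
= −82.21 dBm → −82.2 dBm

−82.2 dBm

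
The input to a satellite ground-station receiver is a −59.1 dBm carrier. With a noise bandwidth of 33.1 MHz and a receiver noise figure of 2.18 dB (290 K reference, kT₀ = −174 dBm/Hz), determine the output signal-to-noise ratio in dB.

37.5 dB

Noise floor: N = −174 + 10 log₁₀(B) + NF
10 log₁₀(3.31×10⁷) = 75.2 dB
N = −174 + 75.2 + 2.18 = −96.62 dBm
SNR = P_sig − N = −59.1 − (−96.62) = 37.52 dB → 37.5 dB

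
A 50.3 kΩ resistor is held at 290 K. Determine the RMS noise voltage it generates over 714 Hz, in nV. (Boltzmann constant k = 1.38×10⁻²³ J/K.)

758 nV

V_n = √(4kTRB)
4kTRB = 4 × 1.38×10⁻²³ × 290 × 5.03×10⁴ × 7.14×10² = 5.75×10⁻¹³ V²
V_n = √(5.75×10⁻¹³) = 7.58×10⁻⁷ V = 758 nV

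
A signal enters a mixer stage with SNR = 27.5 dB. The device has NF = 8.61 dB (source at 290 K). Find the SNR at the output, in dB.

18.89 dB

By definition F = SNR_in/SNR_out, so in dB: SNR_out = SNR_in − NF
SNR_out = 27.5 − 8.61 = 18.89 dB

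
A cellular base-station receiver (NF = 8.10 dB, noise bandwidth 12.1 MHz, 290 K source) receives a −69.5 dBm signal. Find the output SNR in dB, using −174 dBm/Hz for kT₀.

Noise floor: N = −174 + 10 log₁₀(B) + NF
10 log₁₀(1.21×10⁷) = 70.83 dB
N = −174 + 70.83 + 8.10 = −95.07 dBm
SNR = P_sig − N = −69.5 − (−95.07) = 25.57 dB → 25.6 dB

25.6 dB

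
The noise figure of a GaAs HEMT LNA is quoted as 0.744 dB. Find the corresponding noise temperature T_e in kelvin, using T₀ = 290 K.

54.2 K

F = 10^(0.744/10) = 1.18686
T_e = (F − 1)·T₀ = (1.18686 − 1) × 290 = 54.2 K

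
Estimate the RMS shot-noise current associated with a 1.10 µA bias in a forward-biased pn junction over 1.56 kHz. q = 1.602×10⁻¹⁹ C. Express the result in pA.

23.4 pA

I_n = √(2qI·B)
2qI·B = 2 × 1.602×10⁻¹⁹ × 1.10×10⁻⁶ × 1.56×10³ = 5.50×10⁻²² A²
I_n = √(5.50×10⁻²²) = 2.34×10⁻¹¹ A = 23.4 pA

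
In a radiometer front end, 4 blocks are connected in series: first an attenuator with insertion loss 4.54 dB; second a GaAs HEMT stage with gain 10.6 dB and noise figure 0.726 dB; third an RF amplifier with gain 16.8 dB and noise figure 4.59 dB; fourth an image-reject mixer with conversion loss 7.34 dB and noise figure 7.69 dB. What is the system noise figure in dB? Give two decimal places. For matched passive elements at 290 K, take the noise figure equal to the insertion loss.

Convert to linear (a loss of L dB is a gain of −L dB): F_i = 10^(NF_i/10), G_i = 10^(G_i,dB/10)
  Stage 1: F_1 = 10^(4.54/10) = 2.844, G_1 = 10^(−4.54/10) = 0.3516
  Stage 2: F_2 = 10^(0.726/10) = 1.182, G_2 = 10^(10.6/10) = 11.48
  Stage 3: F_3 = 10^(4.59/10) = 2.877, G_3 = 10^(16.8/10) = 47.86
  Stage 4: F_4 = 10^(7.69/10) = 5.875, G_4 = 10^(−7.34/10) = 0.1845
Friis cascade:
  F = 2.844 + (1.182 − 1)/0.3516 + (2.877 − 1)/4.036 + (5.875 − 1)/193.2 = 3.852
NF = 10 log₁₀(3.852) = 5.86 dB

5.86 dB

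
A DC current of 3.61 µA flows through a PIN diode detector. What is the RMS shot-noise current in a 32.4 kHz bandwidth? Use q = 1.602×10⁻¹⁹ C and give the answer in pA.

194 pA

I_n = √(2qI·B)
2qI·B = 2 × 1.602×10⁻¹⁹ × 3.61×10⁻⁶ × 3.24×10⁴ = 3.75×10⁻²⁰ A²
I_n = √(3.75×10⁻²⁰) = 1.94×10⁻¹⁰ A = 194 pA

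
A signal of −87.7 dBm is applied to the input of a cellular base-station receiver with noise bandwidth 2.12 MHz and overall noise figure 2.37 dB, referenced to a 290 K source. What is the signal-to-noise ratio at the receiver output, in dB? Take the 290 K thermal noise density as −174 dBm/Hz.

20.7 dB

Noise floor: N = −174 + 10 log₁₀(B) + NF
10 log₁₀(2.12×10⁶) = 63.26 dB
N = −174 + 63.26 + 2.37 = −108.37 dBm
SNR = P_sig − N = −87.7 − (−108.37) = 20.67 dB → 20.7 dB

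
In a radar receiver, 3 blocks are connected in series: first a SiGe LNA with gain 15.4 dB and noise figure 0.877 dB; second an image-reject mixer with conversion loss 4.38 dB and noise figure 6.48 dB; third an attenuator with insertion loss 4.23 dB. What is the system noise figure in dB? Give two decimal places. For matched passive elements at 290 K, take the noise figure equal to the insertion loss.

Convert to linear (a loss of L dB is a gain of −L dB): F_i = 10^(NF_i/10), G_i = 10^(G_i,dB/10)
  Stage 1: F_1 = 10^(0.877/10) = 1.224, G_1 = 10^(15.4/10) = 34.67
  Stage 2: F_2 = 10^(6.48/10) = 4.446, G_2 = 10^(−4.38/10) = 0.3648
  Stage 3: F_3 = 10^(4.23/10) = 2.649, G_3 = 10^(−4.23/10) = 0.3776
Friis cascade:
  F = 1.224 + (4.446 − 1)/34.67 + (2.649 − 1)/12.65 = 1.454
NF = 10 log₁₀(1.454) = 1.62 dB

1.62 dB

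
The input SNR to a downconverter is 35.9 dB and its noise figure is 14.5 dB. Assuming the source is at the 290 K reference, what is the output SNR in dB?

21.4 dB

By definition F = SNR_in/SNR_out, so in dB: SNR_out = SNR_in − NF
SNR_out = 35.9 − 14.5 = 21.4 dB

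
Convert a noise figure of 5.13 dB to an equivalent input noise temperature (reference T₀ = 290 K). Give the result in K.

F = 10^(5.13/10) = 3.25837
T_e = (F − 1)·T₀ = (3.25837 − 1) × 290 = 655 K

655 K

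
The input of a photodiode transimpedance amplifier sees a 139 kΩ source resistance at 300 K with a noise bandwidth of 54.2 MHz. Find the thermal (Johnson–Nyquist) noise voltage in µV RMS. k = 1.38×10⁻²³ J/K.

353 µV

V_n = √(4kTRB)
4kTRB = 4 × 1.38×10⁻²³ × 300 × 1.39×10⁵ × 5.42×10⁷ = 1.25×10⁻⁷ V²
V_n = √(1.25×10⁻⁷) = 3.53×10⁻⁴ V = 353 µV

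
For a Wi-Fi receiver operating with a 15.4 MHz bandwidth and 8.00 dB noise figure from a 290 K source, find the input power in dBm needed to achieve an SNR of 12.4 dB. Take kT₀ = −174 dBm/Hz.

Sensitivity = −174 + 10 log₁₀(B) + NF + SNR_min
= −174 + 71.88 + 8.00 + 12.4
= −81.72 dBm → −81.7 dBm

−81.7 dBm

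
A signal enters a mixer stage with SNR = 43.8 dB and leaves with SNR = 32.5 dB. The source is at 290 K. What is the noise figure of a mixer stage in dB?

11.3 dB

NF (dB) = SNR_in(dB) − SNR_out(dB) when the source is at T₀
NF = 43.8 − 32.5 = 11.3 dB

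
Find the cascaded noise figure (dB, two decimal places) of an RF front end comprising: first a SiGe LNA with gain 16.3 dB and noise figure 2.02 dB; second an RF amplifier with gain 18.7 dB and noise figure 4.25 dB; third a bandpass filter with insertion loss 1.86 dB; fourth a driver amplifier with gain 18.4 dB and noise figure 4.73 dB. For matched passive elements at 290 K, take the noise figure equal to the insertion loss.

2.13 dB

Convert to linear (a loss of L dB is a gain of −L dB): F_i = 10^(NF_i/10), G_i = 10^(G_i,dB/10)
  Stage 1: F_1 = 10^(2.02/10) = 1.592, G_1 = 10^(16.3/10) = 42.66
  Stage 2: F_2 = 10^(4.25/10) = 2.661, G_2 = 10^(18.7/10) = 74.13
  Stage 3: F_3 = 10^(1.86/10) = 1.535, G_3 = 10^(−1.86/10) = 0.6516
  Stage 4: F_4 = 10^(4.73/10) = 2.972, G_4 = 10^(18.4/10) = 69.18
Friis cascade:
  F = 1.592 + (2.661 − 1)/42.66 + (1.535 − 1)/3162 + (2.972 − 1)/2061 = 1.632
NF = 10 log₁₀(1.632) = 2.13 dB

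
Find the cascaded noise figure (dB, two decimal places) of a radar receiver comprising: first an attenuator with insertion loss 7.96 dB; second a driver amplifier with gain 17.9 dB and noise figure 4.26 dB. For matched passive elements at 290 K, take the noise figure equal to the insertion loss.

12.22 dB

Convert to linear (a loss of L dB is a gain of −L dB): F_i = 10^(NF_i/10), G_i = 10^(G_i,dB/10)
  Stage 1: F_1 = 10^(7.96/10) = 6.252, G_1 = 10^(−7.96/10) = 0.1600
  Stage 2: F_2 = 10^(4.26/10) = 2.667, G_2 = 10^(17.9/10) = 61.66
Friis cascade:
  F = 6.252 + (2.667 − 1)/0.1600 = 16.67
NF = 10 log₁₀(16.67) = 12.22 dB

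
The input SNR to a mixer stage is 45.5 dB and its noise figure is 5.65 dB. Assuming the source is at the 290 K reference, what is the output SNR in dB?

39.85 dB

By definition F = SNR_in/SNR_out, so in dB: SNR_out = SNR_in − NF
SNR_out = 45.5 − 5.65 = 39.85 dB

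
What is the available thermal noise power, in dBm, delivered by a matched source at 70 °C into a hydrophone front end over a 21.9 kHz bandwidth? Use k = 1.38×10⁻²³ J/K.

T = 70 °C + 273.15 = 343.15 K
P_n = kTB = 1.38×10⁻²³ × 343.15 × 2.19×10⁴ = 1.04×10⁻¹⁶ W
In dBm: 10 log₁₀(1.04×10⁻¹⁶ / 10⁻³) = −129.8 dBm

−129.8 dBm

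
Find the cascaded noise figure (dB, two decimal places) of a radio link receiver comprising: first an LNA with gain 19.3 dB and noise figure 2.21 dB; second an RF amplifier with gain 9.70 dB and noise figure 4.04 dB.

Convert to linear (a loss of L dB is a gain of −L dB): F_i = 10^(NF_i/10), G_i = 10^(G_i,dB/10)
  Stage 1: F_1 = 10^(2.21/10) = 1.663, G_1 = 10^(19.3/10) = 85.11
  Stage 2: F_2 = 10^(4.04/10) = 2.535, G_2 = 10^(9.70/10) = 9.333
Friis cascade:
  F = 1.663 + (2.535 − 1)/85.11 = 1.681
NF = 10 log₁₀(1.681) = 2.26 dB

2.26 dB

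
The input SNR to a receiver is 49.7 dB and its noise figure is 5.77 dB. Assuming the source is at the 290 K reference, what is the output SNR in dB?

43.93 dB

By definition F = SNR_in/SNR_out, so in dB: SNR_out = SNR_in − NF
SNR_out = 49.7 − 5.77 = 43.93 dB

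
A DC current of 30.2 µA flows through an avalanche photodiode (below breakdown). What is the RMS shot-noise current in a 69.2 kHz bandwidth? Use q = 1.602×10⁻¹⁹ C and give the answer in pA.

I_n = √(2qI·B)
2qI·B = 2 × 1.602×10⁻¹⁹ × 3.02×10⁻⁵ × 6.92×10⁴ = 6.70×10⁻¹⁹ A²
I_n = √(6.70×10⁻¹⁹) = 8.18×10⁻¹⁰ A = 818 pA

818 pA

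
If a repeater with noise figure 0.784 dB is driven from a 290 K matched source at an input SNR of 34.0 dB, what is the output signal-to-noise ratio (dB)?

By definition F = SNR_in/SNR_out, so in dB: SNR_out = SNR_in − NF
SNR_out = 34.0 − 0.784 = 33.216 dB

33.216 dB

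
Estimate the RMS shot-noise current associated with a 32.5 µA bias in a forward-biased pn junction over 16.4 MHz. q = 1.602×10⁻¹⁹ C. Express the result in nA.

I_n = √(2qI·B)
2qI·B = 2 × 1.602×10⁻¹⁹ × 3.25×10⁻⁵ × 1.64×10⁷ = 1.71×10⁻¹⁶ A²
I_n = √(1.71×10⁻¹⁶) = 1.31×10⁻⁸ A = 13.1 nA

13.1 nA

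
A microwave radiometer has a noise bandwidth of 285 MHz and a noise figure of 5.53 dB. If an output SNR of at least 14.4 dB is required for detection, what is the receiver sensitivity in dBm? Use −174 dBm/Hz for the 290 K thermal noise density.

−69.5 dBm

Sensitivity = −174 + 10 log₁₀(B) + NF + SNR_min
= −174 + 84.55 + 5.53 + 14.4
= −69.52 dBm → −69.5 dBm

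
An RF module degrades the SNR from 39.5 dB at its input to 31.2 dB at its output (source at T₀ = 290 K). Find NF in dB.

NF (dB) = SNR_in(dB) − SNR_out(dB) when the source is at T₀
NF = 39.5 − 31.2 = 8.3 dB

8.3 dB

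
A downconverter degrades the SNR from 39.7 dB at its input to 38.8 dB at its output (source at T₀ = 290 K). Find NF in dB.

NF (dB) = SNR_in(dB) − SNR_out(dB) when the source is at T₀
NF = 39.7 − 38.8 = 0.9 dB

0.9 dB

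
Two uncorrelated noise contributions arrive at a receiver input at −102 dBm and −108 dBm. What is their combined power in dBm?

Convert to linear, add, convert back:
P₁ = 6.31×10⁻¹⁴ W, P₂ = 1.58×10⁻¹⁴ W
P_tot = 7.89×10⁻¹⁴ W → 10 log₁₀(P_tot / 10⁻³) = −101.0 dBm

−101.0 dBm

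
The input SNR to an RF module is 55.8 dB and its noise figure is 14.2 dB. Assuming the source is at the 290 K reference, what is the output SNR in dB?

By definition F = SNR_in/SNR_out, so in dB: SNR_out = SNR_in − NF
SNR_out = 55.8 − 14.2 = 41.6 dB

41.6 dB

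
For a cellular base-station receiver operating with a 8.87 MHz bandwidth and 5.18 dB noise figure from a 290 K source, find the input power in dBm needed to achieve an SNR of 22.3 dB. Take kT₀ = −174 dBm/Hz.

−77.0 dBm

Sensitivity = −174 + 10 log₁₀(B) + NF + SNR_min
= −174 + 69.48 + 5.18 + 22.3
= −77.04 dBm → −77.0 dBm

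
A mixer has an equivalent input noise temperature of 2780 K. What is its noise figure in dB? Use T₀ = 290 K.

F = 1 + T_e/T₀ = 1 + 2780/290 = 10.5862
NF = 10 log₁₀(10.5862) = 10.25 dB

10.25 dB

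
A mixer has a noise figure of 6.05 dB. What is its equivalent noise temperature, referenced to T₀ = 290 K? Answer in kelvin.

878 K

F = 10^(6.05/10) = 4.02717
T_e = (F − 1)·T₀ = (4.02717 − 1) × 290 = 878 K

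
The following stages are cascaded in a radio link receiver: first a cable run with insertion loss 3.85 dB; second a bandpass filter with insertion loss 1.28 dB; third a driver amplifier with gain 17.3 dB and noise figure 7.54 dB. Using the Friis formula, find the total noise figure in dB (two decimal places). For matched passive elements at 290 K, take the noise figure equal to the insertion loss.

Convert to linear (a loss of L dB is a gain of −L dB): F_i = 10^(NF_i/10), G_i = 10^(G_i,dB/10)
  Stage 1: F_1 = 10^(3.85/10) = 2.427, G_1 = 10^(−3.85/10) = 0.4121
  Stage 2: F_2 = 10^(1.28/10) = 1.343, G_2 = 10^(−1.28/10) = 0.7447
  Stage 3: F_3 = 10^(7.54/10) = 5.675, G_3 = 10^(17.3/10) = 53.70
Friis cascade:
  F = 2.427 + (1.343 − 1)/0.4121 + (5.675 − 1)/0.3069 = 18.49
NF = 10 log₁₀(18.49) = 12.67 dB

12.67 dB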